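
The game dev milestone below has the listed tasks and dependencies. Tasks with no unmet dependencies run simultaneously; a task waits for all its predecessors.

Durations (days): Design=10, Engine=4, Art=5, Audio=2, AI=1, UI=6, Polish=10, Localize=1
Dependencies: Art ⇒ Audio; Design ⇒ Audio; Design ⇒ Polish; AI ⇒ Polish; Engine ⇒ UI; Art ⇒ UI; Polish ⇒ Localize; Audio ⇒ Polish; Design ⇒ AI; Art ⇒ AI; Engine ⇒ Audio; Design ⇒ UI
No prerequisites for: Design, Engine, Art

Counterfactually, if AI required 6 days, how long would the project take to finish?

27

Critical path before the change: Design→Audio→Polish→Localize = 10+2+10+1 = 23 giving 23 days.
AI is off the critical path — its longest chain is 22 days, giving 1 of slack.
The binding chain switches to Design→AI→Polish→Localize = 10+6+10+1 = 27; finish 27 days.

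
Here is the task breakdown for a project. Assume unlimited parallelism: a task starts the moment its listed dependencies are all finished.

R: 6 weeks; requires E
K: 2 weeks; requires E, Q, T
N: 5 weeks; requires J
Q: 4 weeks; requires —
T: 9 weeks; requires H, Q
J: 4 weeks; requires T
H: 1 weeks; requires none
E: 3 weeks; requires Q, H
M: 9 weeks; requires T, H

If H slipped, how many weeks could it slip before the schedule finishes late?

Critical path: Q→T→J→N = 4+9+4+5 = 22, so the finish is 22 weeks.
H finishes as early as 1 and must finish by 4.
Slack of H = 3 − 0 = 3 weeks.

3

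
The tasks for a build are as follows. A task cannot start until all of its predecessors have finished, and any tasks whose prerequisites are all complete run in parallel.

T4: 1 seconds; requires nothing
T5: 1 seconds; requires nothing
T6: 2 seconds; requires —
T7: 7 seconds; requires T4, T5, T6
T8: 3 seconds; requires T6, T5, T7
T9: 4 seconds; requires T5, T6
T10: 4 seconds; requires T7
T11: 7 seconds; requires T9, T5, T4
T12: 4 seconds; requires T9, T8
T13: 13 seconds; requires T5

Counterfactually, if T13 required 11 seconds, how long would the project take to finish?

Actual critical path: T6→T7→T8→T12 = 2+7+3+4 = 16 ⇒ 16 seconds.
T13 has 2 seconds of float (longest path through it is 14).
The critical path is still T6→T7→T8→T12; finish is now 16 seconds.

16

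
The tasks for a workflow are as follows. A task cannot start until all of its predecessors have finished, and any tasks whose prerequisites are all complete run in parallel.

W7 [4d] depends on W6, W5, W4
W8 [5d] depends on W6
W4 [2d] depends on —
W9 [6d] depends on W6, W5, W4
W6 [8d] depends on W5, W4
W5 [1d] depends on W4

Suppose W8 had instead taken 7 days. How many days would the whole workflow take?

Critical path before the change: W4→W5→W6→W9 = 2+1+8+6 = 17 giving 17 days.
W8 is off the critical path — its longest chain is 16 days, giving 1 of slack.
New critical path: W4→W5→W6→W8 = 2+1+8+7 = 18 ⇒ 18 days.

18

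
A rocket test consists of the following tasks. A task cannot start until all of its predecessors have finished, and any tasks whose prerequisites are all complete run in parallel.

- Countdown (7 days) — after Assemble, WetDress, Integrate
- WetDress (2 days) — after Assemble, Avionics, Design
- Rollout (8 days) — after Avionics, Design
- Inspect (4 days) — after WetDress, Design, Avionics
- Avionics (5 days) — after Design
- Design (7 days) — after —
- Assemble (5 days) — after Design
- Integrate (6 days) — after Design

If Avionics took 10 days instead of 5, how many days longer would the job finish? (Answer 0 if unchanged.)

5

As given, the longest chain is Design→Avionics→WetDress→Countdown = 7+5+2+7 = 21, so the finish is 21 days.
Avionics lies on that path, so at 10 days the path becomes 26 days.
That remains the longest chain; total 26 days.
Change in finish: 26 − 21 = +5 days.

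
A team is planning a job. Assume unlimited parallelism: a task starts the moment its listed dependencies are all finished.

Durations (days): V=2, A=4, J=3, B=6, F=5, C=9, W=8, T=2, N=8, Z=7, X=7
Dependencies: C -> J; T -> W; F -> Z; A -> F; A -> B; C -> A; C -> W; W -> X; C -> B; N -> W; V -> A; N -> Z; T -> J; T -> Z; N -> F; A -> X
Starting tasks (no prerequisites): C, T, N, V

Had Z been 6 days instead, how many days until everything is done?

Critical path before the change: C→A→F→Z = 9+4+5+7 = 25 giving 25 days.
Z is on the critical path; changing it to 6 makes that path 24 days.
The critical path is still C→A→F→Z; finish is now 24 days.

24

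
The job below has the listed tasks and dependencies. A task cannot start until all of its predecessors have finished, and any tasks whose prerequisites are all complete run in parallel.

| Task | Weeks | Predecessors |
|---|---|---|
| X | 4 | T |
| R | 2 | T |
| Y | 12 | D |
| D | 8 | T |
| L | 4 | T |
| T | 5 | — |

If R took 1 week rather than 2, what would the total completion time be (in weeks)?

25

Critical path before the change: T→D→Y = 5+8+12 = 25 giving 25 weeks.
R has 18 weeks of float (longest path through it is 7).
No other chain overtakes it, so the finish is 25 weeks.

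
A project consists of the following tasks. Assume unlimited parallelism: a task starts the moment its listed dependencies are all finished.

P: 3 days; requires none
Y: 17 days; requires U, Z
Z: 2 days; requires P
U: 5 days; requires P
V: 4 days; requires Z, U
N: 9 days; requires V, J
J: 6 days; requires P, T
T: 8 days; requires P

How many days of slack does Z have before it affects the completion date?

4

The longest chain is P→T→J→N = 3+8+6+9 = 26; overall finish 26 days.
The longest chain containing Z totals 22 days.
So Z can slip 9 − 5 = 4 days.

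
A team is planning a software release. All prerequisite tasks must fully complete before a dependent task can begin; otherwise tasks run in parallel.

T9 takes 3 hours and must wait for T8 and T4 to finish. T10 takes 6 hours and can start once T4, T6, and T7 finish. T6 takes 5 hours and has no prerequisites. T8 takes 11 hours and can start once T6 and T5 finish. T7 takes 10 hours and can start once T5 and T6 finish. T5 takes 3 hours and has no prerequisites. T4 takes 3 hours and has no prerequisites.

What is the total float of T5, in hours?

2

The longest chain is T6→T7→T10 = 5+10+6 = 21; overall finish 21 hours.
Longest path through T5: 19 hours (earliest finish 3, latest finish 5).
Float = 21 − 19 = 2.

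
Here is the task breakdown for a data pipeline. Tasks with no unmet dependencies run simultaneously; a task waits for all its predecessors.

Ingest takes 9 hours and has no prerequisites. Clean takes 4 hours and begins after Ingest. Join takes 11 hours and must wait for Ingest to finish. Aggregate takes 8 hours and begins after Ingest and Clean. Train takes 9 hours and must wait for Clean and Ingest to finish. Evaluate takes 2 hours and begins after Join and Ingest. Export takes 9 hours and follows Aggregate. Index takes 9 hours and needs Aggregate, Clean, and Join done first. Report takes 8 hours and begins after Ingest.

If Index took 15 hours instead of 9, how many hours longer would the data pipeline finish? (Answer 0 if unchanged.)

Baseline: Ingest→Clean→Aggregate→Index = 9+4+8+9 = 30 → 30 hours.
Index lies on that path, so at 15 hours the path becomes 36 hours.
That remains the longest chain; total 36 hours.
Change in finish: 36 − 30 = +6 hours.

6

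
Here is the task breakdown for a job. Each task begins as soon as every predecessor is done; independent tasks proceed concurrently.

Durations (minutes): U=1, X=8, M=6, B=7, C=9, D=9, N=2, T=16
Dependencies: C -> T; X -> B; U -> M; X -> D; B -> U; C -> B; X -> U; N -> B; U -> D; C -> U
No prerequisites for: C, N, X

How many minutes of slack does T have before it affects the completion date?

1

The longest chain is C→B→U→D = 9+7+1+9 = 26; overall finish 26 minutes.
T finishes as early as 25 and must finish by 26.
So T can slip 26 − 25 = 1 minute.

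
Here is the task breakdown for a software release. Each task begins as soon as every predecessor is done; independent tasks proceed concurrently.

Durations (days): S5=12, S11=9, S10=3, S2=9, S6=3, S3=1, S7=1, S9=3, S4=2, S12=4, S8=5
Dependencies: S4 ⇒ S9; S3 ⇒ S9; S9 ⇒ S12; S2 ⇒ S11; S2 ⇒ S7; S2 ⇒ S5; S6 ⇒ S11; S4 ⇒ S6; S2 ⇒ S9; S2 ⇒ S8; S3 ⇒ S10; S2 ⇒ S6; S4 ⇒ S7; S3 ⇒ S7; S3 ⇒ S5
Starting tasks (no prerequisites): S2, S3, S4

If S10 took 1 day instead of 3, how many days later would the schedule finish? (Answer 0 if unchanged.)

As given, the longest chain is S2→S5 = 9+12 = 21, so the finish is 21 days.
S10 has 17 days of float (longest path through it is 4).
That remains the longest chain; total 21 days.
Change in finish: 21 − 21 = +0 days.

0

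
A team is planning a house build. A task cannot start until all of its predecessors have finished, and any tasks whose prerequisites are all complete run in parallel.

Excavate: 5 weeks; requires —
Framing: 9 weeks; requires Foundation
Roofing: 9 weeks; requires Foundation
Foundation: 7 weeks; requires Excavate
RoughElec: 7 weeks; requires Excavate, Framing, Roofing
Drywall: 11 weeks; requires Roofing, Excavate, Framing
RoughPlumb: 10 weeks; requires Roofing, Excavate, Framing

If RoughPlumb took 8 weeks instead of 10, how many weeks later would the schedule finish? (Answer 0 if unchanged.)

Actual critical path: Excavate→Foundation→Framing→Drywall = 5+7+9+11 = 32 ⇒ 32 weeks.
The longest path through RoughPlumb is only 31 weeks, so RoughPlumb has float 1.
That remains the longest chain; total 32 weeks.
Change in finish: 32 − 32 = +0 weeks.

0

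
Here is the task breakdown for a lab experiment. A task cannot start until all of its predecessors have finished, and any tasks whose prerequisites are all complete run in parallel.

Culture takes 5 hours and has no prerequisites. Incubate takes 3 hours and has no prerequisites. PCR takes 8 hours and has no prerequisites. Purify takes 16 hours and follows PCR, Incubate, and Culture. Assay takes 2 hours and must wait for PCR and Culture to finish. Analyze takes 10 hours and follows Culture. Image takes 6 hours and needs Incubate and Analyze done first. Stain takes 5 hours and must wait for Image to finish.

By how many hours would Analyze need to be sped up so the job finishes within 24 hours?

Current finish: 26 hours; target: 24.
Analyze is on every critical path, so each hour cut from Analyze cuts the finish by one (this holds down to a finish of 24).
Need 26 − 24 = 2 hours off Analyze → Analyze becomes 8 hours, finish becomes 24.

2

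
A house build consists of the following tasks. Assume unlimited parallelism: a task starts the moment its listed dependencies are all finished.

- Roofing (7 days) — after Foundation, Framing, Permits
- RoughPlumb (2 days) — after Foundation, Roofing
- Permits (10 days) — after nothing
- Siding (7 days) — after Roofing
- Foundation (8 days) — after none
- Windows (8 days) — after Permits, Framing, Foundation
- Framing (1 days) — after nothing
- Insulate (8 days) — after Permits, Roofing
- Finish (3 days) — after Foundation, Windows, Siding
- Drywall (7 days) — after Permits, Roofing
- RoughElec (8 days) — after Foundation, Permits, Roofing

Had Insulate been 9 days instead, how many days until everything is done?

Baseline: Permits→Roofing→Siding→Finish = 10+7+7+3 = 27 → 27 days.
Insulate has 2 days of float (longest path through it is 25).
The critical path is still Permits→Roofing→Siding→Finish; finish is now 27 days.

27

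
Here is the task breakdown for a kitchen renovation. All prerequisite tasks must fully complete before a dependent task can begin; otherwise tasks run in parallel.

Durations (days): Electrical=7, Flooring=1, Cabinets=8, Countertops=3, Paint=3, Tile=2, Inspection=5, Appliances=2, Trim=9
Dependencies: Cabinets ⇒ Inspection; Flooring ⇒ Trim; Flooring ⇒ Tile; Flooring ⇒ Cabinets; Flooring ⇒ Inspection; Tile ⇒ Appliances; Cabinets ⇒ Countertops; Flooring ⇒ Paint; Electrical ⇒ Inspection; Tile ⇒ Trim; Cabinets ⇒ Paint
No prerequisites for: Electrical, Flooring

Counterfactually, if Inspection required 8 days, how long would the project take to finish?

17

The binding path is Flooring→Cabinets→Inspection = 1+8+5 = 14; finish at 14 days.
Inspection is on the critical path; changing it to 8 makes that path 17 days.
No other chain overtakes it, so the finish is 17 days.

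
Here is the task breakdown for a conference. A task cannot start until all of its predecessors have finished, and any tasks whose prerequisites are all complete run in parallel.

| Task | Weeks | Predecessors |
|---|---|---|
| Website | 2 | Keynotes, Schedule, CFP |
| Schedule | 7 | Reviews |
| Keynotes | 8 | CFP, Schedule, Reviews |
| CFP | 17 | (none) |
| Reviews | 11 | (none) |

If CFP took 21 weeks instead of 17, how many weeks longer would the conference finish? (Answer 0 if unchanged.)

3

As given, the longest chain is Reviews→Schedule→Keynotes→Website = 11+7+8+2 = 28, so the finish is 28 weeks.
The longest path through CFP is only 27 weeks, so CFP has float 1.
The binding chain switches to CFP→Keynotes→Website = 21+8+2 = 31; finish 31 weeks.
Change in finish: 31 − 28 = +3 weeks.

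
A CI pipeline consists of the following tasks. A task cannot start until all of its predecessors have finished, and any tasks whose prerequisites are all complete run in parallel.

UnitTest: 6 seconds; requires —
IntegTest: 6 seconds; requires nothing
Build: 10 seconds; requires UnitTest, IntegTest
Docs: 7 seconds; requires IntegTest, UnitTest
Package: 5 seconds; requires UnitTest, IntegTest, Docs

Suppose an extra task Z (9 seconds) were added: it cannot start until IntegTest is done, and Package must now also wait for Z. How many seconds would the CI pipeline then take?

20

Originally the CI pipeline takes 18 seconds.
With Z inserted, Package now waits for max(UnitTest, IntegTest, Docs, Z).
New critical path: IntegTest→Z→Package = 6+9+5 = 20 ⇒ 20 seconds.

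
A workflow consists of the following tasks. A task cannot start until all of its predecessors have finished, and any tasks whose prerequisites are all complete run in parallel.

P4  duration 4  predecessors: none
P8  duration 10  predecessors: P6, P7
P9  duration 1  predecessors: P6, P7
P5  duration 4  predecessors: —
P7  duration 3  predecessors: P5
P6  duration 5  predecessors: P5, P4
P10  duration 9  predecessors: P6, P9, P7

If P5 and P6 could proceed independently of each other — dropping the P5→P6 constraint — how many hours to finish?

19

With the dependency in place, P4→P6→P8 = 4+5+10 = 19 sets the finish at 19 hours.
Dropping P5→P6 doesn't change P6's earliest start (4); another predecessor still binds.
The longest chain is now P4→P6→P8 = 4+5+10 = 19, so the job takes 19 hours.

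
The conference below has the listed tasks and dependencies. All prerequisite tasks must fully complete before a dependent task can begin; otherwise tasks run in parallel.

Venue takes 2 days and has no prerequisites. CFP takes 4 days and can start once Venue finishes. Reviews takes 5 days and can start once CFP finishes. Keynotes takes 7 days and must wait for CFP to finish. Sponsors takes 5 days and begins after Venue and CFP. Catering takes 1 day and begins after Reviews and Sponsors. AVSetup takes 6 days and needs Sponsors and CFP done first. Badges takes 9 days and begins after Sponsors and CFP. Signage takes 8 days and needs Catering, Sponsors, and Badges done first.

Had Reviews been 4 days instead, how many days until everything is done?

Actual critical path: Venue→CFP→Sponsors→Badges→Signage = 2+4+5+9+8 = 28 ⇒ 28 days.
Reviews has 8 days of float (longest path through it is 20).
That remains the longest chain; total 28 days.

28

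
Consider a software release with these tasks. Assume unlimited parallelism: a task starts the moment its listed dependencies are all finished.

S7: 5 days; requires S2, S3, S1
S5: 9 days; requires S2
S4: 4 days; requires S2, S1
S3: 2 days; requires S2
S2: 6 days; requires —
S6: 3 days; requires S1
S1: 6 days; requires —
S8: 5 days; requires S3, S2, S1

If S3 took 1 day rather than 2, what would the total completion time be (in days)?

The binding path is S2→S5 = 6+9 = 15; finish at 15 days.
S3 has 2 days of float (longest path through it is 13).
That remains the longest chain; total 15 days.

15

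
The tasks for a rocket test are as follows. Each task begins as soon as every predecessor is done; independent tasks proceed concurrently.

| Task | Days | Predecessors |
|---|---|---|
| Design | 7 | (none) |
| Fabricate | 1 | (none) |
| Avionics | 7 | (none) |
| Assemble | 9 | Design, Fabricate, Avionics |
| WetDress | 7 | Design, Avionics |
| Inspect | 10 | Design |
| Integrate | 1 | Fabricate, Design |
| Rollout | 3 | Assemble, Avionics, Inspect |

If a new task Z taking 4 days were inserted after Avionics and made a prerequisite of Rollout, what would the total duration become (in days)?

20

Originally the job takes 20 days.
With Z inserted, Rollout now waits for max(Assemble, Avionics, Inspect, Z).
New critical path: Design→Inspect→Rollout = 7+10+3 = 20 ⇒ 20 days.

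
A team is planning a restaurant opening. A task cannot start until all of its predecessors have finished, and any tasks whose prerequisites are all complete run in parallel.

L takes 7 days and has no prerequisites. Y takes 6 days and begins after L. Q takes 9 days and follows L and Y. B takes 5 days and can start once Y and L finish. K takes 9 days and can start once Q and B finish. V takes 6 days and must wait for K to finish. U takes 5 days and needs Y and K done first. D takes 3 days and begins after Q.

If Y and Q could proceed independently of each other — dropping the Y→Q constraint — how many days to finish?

33

Original critical path: L→Y→Q→K→V = 7+6+9+9+6 = 37 ⇒ 37 days.
Without Y→Q, Q's earliest start moves from 13 to 7.
The longest chain is now L→Y→B→K→V = 7+6+5+9+6 = 33, so the restaurant opening takes 33 days.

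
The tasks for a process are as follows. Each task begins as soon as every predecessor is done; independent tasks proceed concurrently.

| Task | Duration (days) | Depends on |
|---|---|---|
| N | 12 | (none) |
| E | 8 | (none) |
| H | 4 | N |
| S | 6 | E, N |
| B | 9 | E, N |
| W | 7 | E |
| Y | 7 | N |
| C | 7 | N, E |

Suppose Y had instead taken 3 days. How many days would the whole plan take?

As given, the longest chain is N→B = 12+9 = 21, so the finish is 21 days.
Y is off the critical path — its longest chain is 19 days, giving 2 of slack.
That remains the longest chain; total 21 days.

21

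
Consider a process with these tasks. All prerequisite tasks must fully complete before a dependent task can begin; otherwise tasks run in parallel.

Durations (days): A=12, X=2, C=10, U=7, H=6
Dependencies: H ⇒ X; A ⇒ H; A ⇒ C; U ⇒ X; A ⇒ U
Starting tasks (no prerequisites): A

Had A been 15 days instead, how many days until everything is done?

As given, the longest chain is A→C = 12+10 = 22, so the finish is 22 days.
Since A is critical, the +3 change carries straight to that chain (now 25 days).
The critical path is still A→C; finish is now 25 days.

25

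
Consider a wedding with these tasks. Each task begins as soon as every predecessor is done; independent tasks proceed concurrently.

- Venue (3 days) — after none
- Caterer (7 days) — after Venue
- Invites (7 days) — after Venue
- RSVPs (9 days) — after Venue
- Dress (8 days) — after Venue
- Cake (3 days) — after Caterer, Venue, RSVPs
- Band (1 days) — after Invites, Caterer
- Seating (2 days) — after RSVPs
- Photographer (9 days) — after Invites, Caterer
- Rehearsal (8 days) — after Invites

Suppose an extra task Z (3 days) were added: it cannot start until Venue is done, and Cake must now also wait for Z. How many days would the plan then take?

19

Originally the plan takes 19 days.
With Z inserted, Cake now waits for max(Caterer, Venue, RSVPs, Z).
New critical path: Venue→Caterer→Photographer = 3+7+9 = 19 ⇒ 19 days.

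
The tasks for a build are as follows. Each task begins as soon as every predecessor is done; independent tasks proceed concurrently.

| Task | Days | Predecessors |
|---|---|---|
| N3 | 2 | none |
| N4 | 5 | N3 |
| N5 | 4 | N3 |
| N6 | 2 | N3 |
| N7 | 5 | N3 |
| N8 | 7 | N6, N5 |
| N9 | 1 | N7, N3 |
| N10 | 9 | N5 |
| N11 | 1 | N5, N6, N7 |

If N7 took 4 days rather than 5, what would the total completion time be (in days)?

The binding path is N3→N5→N10 = 2+4+9 = 15; finish at 15 days.
The longest path through N7 is only 8 days, so N7 has float 7.
No other chain overtakes it, so the finish is 15 days.

15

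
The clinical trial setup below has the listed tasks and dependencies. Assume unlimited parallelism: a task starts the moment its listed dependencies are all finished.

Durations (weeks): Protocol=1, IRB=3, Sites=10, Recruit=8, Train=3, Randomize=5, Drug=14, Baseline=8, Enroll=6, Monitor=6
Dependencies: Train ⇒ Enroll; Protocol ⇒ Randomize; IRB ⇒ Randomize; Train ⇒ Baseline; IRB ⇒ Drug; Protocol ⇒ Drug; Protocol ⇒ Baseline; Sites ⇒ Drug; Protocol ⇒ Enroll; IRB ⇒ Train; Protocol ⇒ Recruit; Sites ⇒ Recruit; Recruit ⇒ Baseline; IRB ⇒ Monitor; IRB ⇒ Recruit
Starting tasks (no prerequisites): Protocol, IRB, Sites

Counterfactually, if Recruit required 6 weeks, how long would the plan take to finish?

Critical path before the change: Sites→Recruit→Baseline = 10+8+8 = 26 giving 26 weeks.
Recruit lies on that path, so at 6 weeks the path becomes 24 weeks.
No other chain overtakes it, so the finish is 24 weeks.

24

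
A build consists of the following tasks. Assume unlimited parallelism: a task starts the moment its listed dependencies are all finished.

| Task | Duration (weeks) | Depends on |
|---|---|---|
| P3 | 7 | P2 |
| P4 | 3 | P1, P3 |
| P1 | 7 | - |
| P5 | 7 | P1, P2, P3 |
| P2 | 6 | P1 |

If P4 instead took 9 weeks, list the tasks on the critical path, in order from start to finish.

Actual critical path: P1→P2→P3→P5 = 7+6+7+7 = 27 ⇒ 27 weeks.
P4 has 4 weeks of float (longest path through it is 23).
The binding chain switches to P1→P2→P3→P4 = 7+6+7+9 = 29; finish 29 weeks.

P1, P2, P3, P4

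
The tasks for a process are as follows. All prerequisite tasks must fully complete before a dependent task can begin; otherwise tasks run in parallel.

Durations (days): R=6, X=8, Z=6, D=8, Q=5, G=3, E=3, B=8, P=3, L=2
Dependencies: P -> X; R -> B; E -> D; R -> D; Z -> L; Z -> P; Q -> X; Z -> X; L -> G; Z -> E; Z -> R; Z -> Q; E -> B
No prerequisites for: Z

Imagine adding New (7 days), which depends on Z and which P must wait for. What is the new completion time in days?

Originally the project takes 20 days.
With New inserted, P now waits for max(Z, New).
New critical path: Z→New→P→X = 6+7+3+8 = 24 ⇒ 24 days.

24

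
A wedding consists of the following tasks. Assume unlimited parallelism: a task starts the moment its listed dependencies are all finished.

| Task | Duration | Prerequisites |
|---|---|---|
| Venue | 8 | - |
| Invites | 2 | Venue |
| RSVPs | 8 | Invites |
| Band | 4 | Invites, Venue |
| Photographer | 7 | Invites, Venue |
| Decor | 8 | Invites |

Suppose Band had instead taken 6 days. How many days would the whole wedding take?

As given, the longest chain is Venue→Invites→RSVPs = 8+2+8 = 18, so the finish is 18 days.
The longest path through Band is only 14 days, so Band has float 4.
No other chain overtakes it, so the finish is 18 days.

18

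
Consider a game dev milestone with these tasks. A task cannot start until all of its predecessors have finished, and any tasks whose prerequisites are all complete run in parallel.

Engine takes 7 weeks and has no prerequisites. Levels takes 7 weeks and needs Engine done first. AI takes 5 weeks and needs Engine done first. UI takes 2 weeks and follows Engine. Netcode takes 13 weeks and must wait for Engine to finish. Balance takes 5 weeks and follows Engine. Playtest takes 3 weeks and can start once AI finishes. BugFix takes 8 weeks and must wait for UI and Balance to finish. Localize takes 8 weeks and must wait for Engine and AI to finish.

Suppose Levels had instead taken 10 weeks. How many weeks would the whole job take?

Critical path before the change: Engine→AI→Localize = 7+5+8 = 20 giving 20 weeks.
The longest path through Levels is only 14 weeks, so Levels has float 6.
The critical path is still Engine→AI→Localize; finish is now 20 weeks.

20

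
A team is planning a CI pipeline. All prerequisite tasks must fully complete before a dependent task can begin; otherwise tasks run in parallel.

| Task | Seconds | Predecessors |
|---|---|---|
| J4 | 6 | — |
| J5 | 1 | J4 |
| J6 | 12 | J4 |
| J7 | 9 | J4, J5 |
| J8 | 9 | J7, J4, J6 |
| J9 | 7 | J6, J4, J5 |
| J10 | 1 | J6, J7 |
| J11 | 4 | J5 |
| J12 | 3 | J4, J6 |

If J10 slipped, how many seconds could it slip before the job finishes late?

The longest chain is J4→J6→J8 = 6+12+9 = 27; overall finish 27 seconds.
Longest path through J10: 19 seconds (earliest finish 19, latest finish 27).
So J10 can slip 27 − 19 = 8 seconds.

8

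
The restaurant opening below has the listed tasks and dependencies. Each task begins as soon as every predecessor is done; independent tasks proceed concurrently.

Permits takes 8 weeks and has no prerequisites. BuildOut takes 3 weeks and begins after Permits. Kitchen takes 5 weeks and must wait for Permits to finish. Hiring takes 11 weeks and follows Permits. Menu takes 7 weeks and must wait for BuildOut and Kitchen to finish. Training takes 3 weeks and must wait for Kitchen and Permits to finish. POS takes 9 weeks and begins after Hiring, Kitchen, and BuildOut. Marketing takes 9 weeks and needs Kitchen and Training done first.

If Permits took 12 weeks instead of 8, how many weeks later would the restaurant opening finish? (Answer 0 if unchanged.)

4

The binding path is Permits→Hiring→POS = 8+11+9 = 28; finish at 28 weeks.
Permits lies on that path, so at 12 weeks the path becomes 32 weeks.
That remains the longest chain; total 32 weeks.
Change in finish: 32 − 28 = +4 weeks.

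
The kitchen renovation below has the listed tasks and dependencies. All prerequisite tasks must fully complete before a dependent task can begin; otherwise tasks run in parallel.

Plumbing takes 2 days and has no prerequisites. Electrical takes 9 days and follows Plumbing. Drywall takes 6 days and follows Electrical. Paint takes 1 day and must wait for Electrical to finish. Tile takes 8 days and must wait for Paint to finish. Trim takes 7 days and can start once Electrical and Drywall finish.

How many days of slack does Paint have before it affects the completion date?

Plumbing→Electrical→Drywall→Trim = 2+9+6+7 = 24 sets the makespan at 24 days.
Paint finishes as early as 12 and must finish by 16.
So Paint can slip 16 − 12 = 4 days.

4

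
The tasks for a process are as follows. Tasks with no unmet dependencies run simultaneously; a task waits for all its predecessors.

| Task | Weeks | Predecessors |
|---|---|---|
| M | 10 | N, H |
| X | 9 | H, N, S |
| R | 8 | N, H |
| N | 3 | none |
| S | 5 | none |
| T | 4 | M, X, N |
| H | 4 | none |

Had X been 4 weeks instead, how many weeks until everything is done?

18

Actual critical path: S→X→T = 5+9+4 = 18 ⇒ 18 weeks.
X is on the critical path; changing it to 4 makes that path 13 weeks.
New critical path: H→M→T = 4+10+4 = 18 ⇒ 18 weeks.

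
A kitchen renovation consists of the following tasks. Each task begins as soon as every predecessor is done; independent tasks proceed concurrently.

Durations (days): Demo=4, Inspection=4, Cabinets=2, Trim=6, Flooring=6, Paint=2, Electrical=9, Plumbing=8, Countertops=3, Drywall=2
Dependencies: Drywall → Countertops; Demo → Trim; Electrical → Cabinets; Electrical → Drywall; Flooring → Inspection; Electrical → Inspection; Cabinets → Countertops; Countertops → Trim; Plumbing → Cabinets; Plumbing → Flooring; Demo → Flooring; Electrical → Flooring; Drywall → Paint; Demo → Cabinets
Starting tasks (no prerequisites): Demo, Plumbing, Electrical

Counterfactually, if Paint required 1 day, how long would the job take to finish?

Critical path before the change: Electrical→Drywall→Countertops→Trim = 9+2+3+6 = 20 giving 20 days.
Paint has 7 days of float (longest path through it is 13).
That remains the longest chain; total 20 days.

20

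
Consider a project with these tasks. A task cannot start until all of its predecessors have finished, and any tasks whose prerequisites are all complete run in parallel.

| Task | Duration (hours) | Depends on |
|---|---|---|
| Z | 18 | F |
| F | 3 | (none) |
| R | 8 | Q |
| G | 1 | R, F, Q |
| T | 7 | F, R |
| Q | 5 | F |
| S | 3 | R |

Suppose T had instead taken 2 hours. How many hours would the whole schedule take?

Actual critical path: F→Q→R→T = 3+5+8+7 = 23 ⇒ 23 hours.
Since T is critical, the -5 change carries straight to that chain (now 18 hours).
New critical path: F→Z = 3+18 = 21 ⇒ 21 hours.

21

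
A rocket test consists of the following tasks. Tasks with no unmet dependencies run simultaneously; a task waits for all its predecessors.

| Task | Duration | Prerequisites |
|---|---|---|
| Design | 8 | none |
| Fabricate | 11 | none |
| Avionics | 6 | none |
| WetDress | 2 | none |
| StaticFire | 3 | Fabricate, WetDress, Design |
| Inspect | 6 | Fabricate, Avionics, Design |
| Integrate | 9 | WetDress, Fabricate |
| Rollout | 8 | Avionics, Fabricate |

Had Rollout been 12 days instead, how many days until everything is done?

23

The binding path is Fabricate→Integrate = 11+9 = 20; finish at 20 days.
Rollout is off the critical path — its longest chain is 19 days, giving 1 of slack.
The binding chain switches to Fabricate→Rollout = 11+12 = 23; finish 23 days.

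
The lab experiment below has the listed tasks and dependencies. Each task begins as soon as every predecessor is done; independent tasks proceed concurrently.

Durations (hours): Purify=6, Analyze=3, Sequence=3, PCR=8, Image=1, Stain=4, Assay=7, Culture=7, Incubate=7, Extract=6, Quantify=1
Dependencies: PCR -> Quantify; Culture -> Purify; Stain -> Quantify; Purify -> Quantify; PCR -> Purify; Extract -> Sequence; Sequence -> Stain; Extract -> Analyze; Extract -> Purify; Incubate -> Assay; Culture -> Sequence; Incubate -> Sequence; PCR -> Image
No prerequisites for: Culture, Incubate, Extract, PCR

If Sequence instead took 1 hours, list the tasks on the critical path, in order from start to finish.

PCR, Purify, Quantify

Actual critical path: Culture→Sequence→Stain→Quantify = 7+3+4+1 = 15 ⇒ 15 hours.
Since Sequence is critical, the -2 change carries straight to that chain (now 13 hours).
New critical path: PCR→Purify→Quantify = 8+6+1 = 15 ⇒ 15 hours.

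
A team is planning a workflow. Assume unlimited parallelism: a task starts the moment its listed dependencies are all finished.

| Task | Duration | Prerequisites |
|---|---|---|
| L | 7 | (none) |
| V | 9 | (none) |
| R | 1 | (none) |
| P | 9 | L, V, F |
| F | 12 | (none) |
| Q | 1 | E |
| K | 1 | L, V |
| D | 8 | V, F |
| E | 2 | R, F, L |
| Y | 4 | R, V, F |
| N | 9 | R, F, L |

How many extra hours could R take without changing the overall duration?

11

Critical path: F→N = 12+9 = 21, so the finish is 21 hours.
Longest path through R: 10 hours (earliest finish 1, latest finish 12).
Slack of R = 11 − 0 = 11 hours.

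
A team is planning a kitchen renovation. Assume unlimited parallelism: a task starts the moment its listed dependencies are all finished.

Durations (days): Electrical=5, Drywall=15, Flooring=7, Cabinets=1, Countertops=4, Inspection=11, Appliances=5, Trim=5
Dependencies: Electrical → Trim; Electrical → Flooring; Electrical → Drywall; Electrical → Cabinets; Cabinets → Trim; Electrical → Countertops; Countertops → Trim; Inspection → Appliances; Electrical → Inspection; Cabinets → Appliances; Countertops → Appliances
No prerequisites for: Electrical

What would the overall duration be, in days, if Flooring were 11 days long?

Actual critical path: Electrical→Inspection→Appliances = 5+11+5 = 21 ⇒ 21 days.
Flooring has 9 days of float (longest path through it is 12).
That remains the longest chain; total 21 days.

21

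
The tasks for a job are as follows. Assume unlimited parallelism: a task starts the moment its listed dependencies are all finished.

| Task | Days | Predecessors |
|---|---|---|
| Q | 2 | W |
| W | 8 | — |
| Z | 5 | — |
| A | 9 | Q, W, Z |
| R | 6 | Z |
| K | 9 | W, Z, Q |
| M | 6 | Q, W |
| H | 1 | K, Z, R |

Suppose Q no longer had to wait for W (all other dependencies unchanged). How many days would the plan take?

Before: longest chain W→Q→K→H = 8+2+9+1 = 20, finish 20.
Without W→Q, Q's earliest start moves from 8 to 0.
After: W→K→H = 8+9+1 = 18 → 18 days.

18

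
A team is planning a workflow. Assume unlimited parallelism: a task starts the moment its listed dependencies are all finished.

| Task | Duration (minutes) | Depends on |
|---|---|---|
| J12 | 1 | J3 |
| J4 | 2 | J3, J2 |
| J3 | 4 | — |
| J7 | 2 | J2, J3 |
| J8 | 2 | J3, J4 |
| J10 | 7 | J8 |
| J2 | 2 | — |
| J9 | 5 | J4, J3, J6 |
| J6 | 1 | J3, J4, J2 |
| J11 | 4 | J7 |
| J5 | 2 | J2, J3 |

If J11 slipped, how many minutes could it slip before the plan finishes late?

5

The longest chain is J3→J4→J8→J10 = 4+2+2+7 = 15; overall finish 15 minutes.
J11 finishes as early as 10 and must finish by 15.
Float = 15 − 10 = 5.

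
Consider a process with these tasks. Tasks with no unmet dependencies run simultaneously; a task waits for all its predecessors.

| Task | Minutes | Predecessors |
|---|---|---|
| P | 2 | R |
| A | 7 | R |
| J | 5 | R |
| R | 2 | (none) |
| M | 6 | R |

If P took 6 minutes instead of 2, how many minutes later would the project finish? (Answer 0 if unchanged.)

0

The binding path is R→A = 2+7 = 9; finish at 9 minutes.
P has 5 minutes of float (longest path through it is 4).
The critical path is still R→A; finish is now 9 minutes.
Change in finish: 9 − 9 = +0 minutes.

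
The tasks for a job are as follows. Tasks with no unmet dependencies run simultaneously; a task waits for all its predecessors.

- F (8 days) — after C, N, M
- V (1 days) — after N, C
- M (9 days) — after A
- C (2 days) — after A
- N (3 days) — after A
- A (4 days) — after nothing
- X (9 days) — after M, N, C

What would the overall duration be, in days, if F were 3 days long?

Actual critical path: A→M→X = 4+9+9 = 22 ⇒ 22 days.
F is off the critical path — its longest chain is 21 days, giving 1 of slack.
The critical path is still A→M→X; finish is now 22 days.

22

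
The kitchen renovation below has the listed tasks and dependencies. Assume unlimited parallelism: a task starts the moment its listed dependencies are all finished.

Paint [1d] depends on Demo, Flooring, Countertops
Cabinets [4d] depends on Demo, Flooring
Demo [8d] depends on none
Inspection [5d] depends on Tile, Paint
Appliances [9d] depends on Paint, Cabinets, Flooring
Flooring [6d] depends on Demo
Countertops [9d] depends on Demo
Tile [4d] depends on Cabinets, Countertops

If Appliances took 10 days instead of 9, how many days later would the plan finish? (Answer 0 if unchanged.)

As given, the longest chain is Demo→Countertops→Paint→Appliances = 8+9+1+9 = 27, so the finish is 27 days.
Appliances lies on that path, so at 10 days the path becomes 28 days.
The binding chain switches to Demo→Flooring→Cabinets→Appliances = 8+6+4+10 = 28; finish 28 days.
Change in finish: 28 − 27 = +1 days.

1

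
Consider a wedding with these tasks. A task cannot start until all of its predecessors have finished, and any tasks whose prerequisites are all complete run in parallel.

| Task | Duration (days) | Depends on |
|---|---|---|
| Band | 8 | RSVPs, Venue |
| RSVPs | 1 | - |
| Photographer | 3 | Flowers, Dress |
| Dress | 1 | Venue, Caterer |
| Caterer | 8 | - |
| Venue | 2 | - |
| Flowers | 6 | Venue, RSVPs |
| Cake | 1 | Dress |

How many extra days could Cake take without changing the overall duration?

2

The longest chain is Caterer→Dress→Photographer = 8+1+3 = 12; overall finish 12 days.
Longest path through Cake: 10 days (earliest finish 10, latest finish 12).
So Cake can slip 12 − 10 = 2 days.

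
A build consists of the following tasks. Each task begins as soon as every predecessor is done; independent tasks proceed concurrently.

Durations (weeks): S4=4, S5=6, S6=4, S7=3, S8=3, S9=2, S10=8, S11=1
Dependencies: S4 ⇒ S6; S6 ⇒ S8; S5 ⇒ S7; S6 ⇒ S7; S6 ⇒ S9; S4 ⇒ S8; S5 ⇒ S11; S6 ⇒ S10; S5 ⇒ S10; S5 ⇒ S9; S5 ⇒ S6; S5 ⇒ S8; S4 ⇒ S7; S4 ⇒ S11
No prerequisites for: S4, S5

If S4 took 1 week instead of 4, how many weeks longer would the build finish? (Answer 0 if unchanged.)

The binding path is S5→S6→S10 = 6+4+8 = 18; finish at 18 weeks.
S4 has 2 weeks of float (longest path through it is 16).
That remains the longest chain; total 18 weeks.
Change in finish: 18 − 18 = +0 weeks.

0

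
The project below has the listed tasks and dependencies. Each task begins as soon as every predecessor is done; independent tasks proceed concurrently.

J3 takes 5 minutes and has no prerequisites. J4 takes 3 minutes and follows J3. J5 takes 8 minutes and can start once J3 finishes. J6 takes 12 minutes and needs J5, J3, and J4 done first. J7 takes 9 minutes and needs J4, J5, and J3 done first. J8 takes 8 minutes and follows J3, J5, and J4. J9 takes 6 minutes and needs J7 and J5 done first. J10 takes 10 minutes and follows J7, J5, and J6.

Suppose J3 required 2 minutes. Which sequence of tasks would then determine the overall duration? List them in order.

Baseline: J3→J5→J6→J10 = 5+8+12+10 = 35 → 35 minutes.
J3 lies on that path, so at 2 minutes the path becomes 32 minutes.
The critical path is still J3→J5→J6→J10; finish is now 32 minutes.

J3, J5, J6, J10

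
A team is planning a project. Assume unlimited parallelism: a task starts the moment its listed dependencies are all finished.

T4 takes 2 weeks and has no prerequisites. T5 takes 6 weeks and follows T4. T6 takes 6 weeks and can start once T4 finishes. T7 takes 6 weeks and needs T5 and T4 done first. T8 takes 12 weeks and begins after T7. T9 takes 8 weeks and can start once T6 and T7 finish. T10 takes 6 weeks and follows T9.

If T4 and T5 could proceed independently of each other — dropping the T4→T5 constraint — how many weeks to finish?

26

Before: longest chain T4→T5→T7→T9→T10 = 2+6+6+8+6 = 28, finish 28.
Without T4→T5, T5's earliest start moves from 2 to 0.
The longest chain is now T5→T7→T9→T10 = 6+6+8+6 = 26, so the job takes 26 weeks.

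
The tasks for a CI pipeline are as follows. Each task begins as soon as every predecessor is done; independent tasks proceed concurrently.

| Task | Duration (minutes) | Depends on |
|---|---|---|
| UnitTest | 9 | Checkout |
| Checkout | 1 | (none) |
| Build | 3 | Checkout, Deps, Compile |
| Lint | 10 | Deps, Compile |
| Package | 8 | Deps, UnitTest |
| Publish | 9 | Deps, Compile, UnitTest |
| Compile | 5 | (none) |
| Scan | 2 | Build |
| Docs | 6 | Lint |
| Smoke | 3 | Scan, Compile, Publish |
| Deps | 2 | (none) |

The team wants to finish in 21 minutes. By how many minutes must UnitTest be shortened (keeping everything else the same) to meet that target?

1

Current finish: 22 minutes; target: 21.
UnitTest is on every critical path, so each minute cut from UnitTest cuts the finish by one (this holds down to a finish of 21).
Need 22 − 21 = 1 minute off UnitTest → UnitTest becomes 8 minutes, finish becomes 21.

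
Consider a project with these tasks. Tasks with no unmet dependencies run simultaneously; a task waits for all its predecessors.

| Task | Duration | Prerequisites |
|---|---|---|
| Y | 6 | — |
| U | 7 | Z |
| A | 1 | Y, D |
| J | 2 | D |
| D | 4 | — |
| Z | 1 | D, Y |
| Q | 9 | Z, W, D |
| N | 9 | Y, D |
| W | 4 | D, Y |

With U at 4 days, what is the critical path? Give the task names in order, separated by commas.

The binding path is Y→W→Q = 6+4+9 = 19; finish at 19 days.
U is off the critical path — its longest chain is 14 days, giving 5 of slack.
No other chain overtakes it, so the finish is 19 days.

Y, W, Q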